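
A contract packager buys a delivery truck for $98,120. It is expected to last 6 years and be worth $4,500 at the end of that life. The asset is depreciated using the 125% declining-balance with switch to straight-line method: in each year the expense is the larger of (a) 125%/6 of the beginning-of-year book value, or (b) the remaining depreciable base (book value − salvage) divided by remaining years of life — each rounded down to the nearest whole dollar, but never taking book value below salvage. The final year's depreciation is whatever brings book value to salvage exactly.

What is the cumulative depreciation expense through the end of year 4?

Depreciable base = $98,120 − $4,500 = $93,620.
Year 1: DB = ⌊$98,120 × 125%/6⌋ = $20,441; SL = ⌊$93,620/6⌋ = $15,603 → take DB $20,441. Book value $77,679.
Year 2: DB = ⌊$77,679 × 125%/6⌋ = $16,183; SL = ⌊$73,179/5⌋ = $14,635 → take DB $16,183. Book value $61,496.
Year 3: DB = ⌊$61,496 × 125%/6⌋ = $12,811; SL = ⌊$56,996/4⌋ = $14,249 → take SL $14,249. Book value $47,247.
Year 4: DB = ⌊$47,247 × 125%/6⌋ = $9,843; SL = ⌊$42,747/3⌋ = $14,249 → take SL $14,249. Book value $32,998.
Accumulated through year 4 = $98,120 − $32,998 = $65,122.

$65,122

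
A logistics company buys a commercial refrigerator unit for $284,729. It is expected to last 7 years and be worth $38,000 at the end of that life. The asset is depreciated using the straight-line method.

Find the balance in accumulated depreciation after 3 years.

$105,741

Depreciable base = $284,729 − $38,000 = $246,729.
Annual expense = $246,729 / 7 = $35,247.
End of year 1: book value $249,482.
End of year 2: book value $214,235.
End of year 3: book value $178,988.
Accumulated through year 3 = $284,729 − $178,988 = $105,741.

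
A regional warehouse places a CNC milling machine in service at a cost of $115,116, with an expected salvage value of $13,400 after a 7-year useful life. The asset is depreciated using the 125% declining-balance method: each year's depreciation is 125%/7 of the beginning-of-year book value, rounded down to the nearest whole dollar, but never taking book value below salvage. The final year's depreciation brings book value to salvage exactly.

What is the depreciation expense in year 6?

$7,688

Depreciable base = $115,116 − $13,400 = $101,716.
Year 1: ⌊$115,116 × 125%/7⌋ = $20,556. Book value $94,560.
Year 2: ⌊$94,560 × 125%/7⌋ = $16,885. Book value $77,675.
Year 3: ⌊$77,675 × 125%/7⌋ = $13,870. Book value $63,805.
Year 4: ⌊$63,805 × 125%/7⌋ = $11,393. Book value $52,412.
Year 5: ⌊$52,412 × 125%/7⌋ = $9,359. Book value $43,053.
Year 6: ⌊$43,053 × 125%/7⌋ = $7,688. Book value $35,365.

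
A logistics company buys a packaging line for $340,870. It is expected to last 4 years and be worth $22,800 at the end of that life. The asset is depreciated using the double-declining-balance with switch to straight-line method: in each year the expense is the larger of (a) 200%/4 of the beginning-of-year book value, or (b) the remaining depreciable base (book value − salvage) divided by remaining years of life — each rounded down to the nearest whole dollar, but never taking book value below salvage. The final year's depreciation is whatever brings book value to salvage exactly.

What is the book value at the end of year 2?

Depreciable base = $340,870 − $22,800 = $318,070.
Year 1: DB = ⌊$340,870 × 200%/4⌋ = $170,435; SL = ⌊$318,070/4⌋ = $79,517 → take DB $170,435. Book value $170,435.
Year 2: DB = ⌊$170,435 × 200%/4⌋ = $85,217; SL = ⌊$147,635/3⌋ = $49,211 → take DB $85,217. Book value $85,218.

$85,218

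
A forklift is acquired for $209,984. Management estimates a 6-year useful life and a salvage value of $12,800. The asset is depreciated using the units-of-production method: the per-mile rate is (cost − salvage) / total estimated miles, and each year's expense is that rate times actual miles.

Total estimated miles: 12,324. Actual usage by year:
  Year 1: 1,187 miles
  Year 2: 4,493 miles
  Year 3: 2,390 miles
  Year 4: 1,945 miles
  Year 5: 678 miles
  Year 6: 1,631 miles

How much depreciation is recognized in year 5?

Depreciable base = $209,984 − $12,800 = $197,184.
Rate = $197,184 / 12,324 miles = $16 per mile.
Year 1: 1,187 × $16 = $18,992. Book value $190,992.
Year 2: 4,493 × $16 = $71,888. Book value $119,104.
Year 3: 2,390 × $16 = $38,240. Book value $80,864.
Year 4: 1,945 × $16 = $31,120. Book value $49,744.
Year 5: 678 × $16 = $10,848. Book value $38,896.

$10,848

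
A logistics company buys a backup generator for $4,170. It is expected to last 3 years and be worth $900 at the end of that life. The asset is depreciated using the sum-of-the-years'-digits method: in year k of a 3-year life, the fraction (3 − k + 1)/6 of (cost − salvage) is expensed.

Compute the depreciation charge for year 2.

$1,090

Depreciable base = $4,170 − $900 = $3,270.
Sum of the years' digits = 3+2+1 = 6.
Year 1: $3,270 × 3/6 = $1,635. Book value $2,535.
Year 2: $3,270 × 2/6 = $1,090. Book value $1,445.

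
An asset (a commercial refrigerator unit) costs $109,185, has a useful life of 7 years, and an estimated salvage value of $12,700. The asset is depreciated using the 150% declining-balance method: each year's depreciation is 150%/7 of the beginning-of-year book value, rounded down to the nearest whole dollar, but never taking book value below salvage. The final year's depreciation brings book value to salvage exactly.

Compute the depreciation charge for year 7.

Depreciable base = $109,185 − $12,700 = $96,485.
Year 1: ⌊$109,185 × 150%/7⌋ = $23,396. Book value $85,789.
Year 2: ⌊$85,789 × 150%/7⌋ = $18,383. Book value $67,406.
Year 3: ⌊$67,406 × 150%/7⌋ = $14,444. Book value $52,962.
Year 4: ⌊$52,962 × 150%/7⌋ = $11,349. Book value $41,613.
Year 5: ⌊$41,613 × 150%/7⌋ = $8,917. Book value $32,696.
Year 6: ⌊$32,696 × 150%/7⌋ = $7,006. Book value $25,690.
Year 7 (final): $25,690 − $12,700 = $12,990. Book value $12,700.

$12,990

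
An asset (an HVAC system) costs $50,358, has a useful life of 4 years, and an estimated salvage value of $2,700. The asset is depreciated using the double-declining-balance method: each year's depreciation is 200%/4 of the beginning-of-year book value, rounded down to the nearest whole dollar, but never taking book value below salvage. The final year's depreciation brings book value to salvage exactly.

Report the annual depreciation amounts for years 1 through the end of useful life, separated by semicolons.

$25,179; $12,589; $6,295; $3,595

Depreciable base = $50,358 − $2,700 = $47,658.
Year 1: ⌊$50,358 × 200%/4⌋ = $25,179. Book value $25,179.
Year 2: ⌊$25,179 × 200%/4⌋ = $12,589. Book value $12,590.
Year 3: ⌊$12,590 × 200%/4⌋ = $6,295. Book value $6,295.
Year 4 (final): $6,295 − $2,700 = $3,595. Book value $2,700.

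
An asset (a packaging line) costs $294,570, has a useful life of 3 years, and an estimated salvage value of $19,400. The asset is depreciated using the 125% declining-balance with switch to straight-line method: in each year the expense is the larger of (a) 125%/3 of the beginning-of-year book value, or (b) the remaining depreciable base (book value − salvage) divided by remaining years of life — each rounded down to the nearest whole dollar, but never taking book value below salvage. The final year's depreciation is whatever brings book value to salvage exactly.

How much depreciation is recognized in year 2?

$76,216

Depreciable base = $294,570 − $19,400 = $275,170.
Year 1: DB = ⌊$294,570 × 125%/3⌋ = $122,737; SL = ⌊$275,170/3⌋ = $91,723 → take DB $122,737. Book value $171,833.
Year 2: DB = ⌊$171,833 × 125%/3⌋ = $71,597; SL = ⌊$152,433/2⌋ = $76,216 → take SL $76,216. Book value $95,617.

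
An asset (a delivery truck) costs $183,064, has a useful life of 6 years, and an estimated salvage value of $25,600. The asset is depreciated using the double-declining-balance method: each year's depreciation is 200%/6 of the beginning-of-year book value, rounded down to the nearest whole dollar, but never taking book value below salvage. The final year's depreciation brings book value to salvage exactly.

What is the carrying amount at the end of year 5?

Depreciable base = $183,064 − $25,600 = $157,464.
Year 1: ⌊$183,064 × 200%/6⌋ = $61,021. Book value $122,043.
Year 2: ⌊$122,043 × 200%/6⌋ = $40,681. Book value $81,362.
Year 3: ⌊$81,362 × 200%/6⌋ = $27,120. Book value $54,242.
Year 4: ⌊$54,242 × 200%/6⌋ = $18,080. Book value $36,162.
Year 5: ⌊$36,162 × 200%/6⌋ = $12,054, capped at $10,562. Book value $25,600.

$25,600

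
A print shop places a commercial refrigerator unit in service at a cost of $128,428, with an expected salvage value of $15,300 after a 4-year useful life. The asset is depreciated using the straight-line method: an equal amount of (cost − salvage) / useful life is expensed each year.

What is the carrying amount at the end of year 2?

Depreciable base = $128,428 − $15,300 = $113,128.
Annual expense = $113,128 / 4 = $28,282.
End of year 1: book value $100,146.
End of year 2: book value $71,864.

$71,864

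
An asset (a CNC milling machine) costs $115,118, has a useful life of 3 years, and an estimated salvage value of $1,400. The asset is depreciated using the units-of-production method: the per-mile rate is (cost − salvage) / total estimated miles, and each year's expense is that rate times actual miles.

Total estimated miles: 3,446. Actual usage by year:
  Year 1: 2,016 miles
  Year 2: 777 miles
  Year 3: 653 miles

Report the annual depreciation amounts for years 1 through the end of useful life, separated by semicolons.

$66,528; $25,641; $21,549

Depreciable base = $115,118 − $1,400 = $113,718.
Rate = $113,718 / 3,446 miles = $33 per mile.
Year 1: 2,016 × $33 = $66,528. Book value $48,590.
Year 2: 777 × $33 = $25,641. Book value $22,949.
Year 3: 653 × $33 = $21,549. Book value $1,400.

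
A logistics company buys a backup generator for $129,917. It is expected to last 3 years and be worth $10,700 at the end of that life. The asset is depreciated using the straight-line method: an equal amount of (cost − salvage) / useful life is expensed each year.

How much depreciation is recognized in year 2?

Depreciable base = $129,917 − $10,700 = $119,217.
Annual expense = $119,217 / 3 = $39,739.

$39,739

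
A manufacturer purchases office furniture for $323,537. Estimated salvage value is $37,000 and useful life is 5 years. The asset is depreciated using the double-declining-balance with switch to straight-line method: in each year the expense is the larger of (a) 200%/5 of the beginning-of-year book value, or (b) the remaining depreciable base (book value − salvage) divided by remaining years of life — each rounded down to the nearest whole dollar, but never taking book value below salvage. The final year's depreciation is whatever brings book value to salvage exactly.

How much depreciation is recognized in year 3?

$46,589

Depreciable base = $323,537 − $37,000 = $286,537.
Year 1: DB = ⌊$323,537 × 200%/5⌋ = $129,414; SL = ⌊$286,537/5⌋ = $57,307 → take DB $129,414. Book value $194,123.
Year 2: DB = ⌊$194,123 × 200%/5⌋ = $77,649; SL = ⌊$157,123/4⌋ = $39,280 → take DB $77,649. Book value $116,474.
Year 3: DB = ⌊$116,474 × 200%/5⌋ = $46,589; SL = ⌊$79,474/3⌋ = $26,491 → take DB $46,589. Book value $69,885.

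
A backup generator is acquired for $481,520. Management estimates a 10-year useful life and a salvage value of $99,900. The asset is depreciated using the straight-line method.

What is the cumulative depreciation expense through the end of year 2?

$76,324

Depreciable base = $481,520 − $99,900 = $381,620.
Annual expense = $381,620 / 10 = $38,162.
End of year 1: book value $443,358.
End of year 2: book value $405,196.
Accumulated through year 2 = $481,520 − $405,196 = $76,324.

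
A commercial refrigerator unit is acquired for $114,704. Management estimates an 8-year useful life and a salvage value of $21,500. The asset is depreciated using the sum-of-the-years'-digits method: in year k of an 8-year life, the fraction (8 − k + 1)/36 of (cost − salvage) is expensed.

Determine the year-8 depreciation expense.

$2,589

Depreciable base = $114,704 − $21,500 = $93,204.
Sum of the years' digits = 8+7+6+5+4+3+2+1 = 36.
Year 1: $93,204 × 8/36 = $20,712. Book value $93,992.
Year 2: $93,204 × 7/36 = $18,123. Book value $75,869.
Year 3: $93,204 × 6/36 = $15,534. Book value $60,335.
Year 4: $93,204 × 5/36 = $12,945. Book value $47,390.
Year 5: $93,204 × 4/36 = $10,356. Book value $37,034.
Year 6: $93,204 × 3/36 = $7,767. Book value $29,267.
Year 7: $93,204 × 2/36 = $5,178. Book value $24,089.
Year 8: $93,204 × 1/36 = $2,589. Book value $21,500.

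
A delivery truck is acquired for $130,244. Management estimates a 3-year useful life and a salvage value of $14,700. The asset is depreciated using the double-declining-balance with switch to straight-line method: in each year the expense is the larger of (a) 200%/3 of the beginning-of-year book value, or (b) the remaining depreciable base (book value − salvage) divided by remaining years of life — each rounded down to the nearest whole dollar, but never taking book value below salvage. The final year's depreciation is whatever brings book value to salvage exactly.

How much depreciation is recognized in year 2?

$28,715

Depreciable base = $130,244 − $14,700 = $115,544.
Year 1: DB = ⌊$130,244 × 200%/3⌋ = $86,829; SL = ⌊$115,544/3⌋ = $38,514 → take DB $86,829. Book value $43,415.
Year 2: DB = ⌊$43,415 × 200%/3⌋ = $28,943; SL = ⌊$28,715/2⌋ = $14,357 → take DB $28,943, capped at $28,715. Book value $14,700.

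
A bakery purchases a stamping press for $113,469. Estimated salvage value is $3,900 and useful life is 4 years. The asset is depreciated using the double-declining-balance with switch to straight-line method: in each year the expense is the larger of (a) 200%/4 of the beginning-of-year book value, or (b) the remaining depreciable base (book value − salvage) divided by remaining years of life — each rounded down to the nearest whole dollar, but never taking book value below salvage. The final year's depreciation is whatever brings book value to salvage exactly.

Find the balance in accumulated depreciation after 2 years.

Depreciable base = $113,469 − $3,900 = $109,569.
Year 1: DB = ⌊$113,469 × 200%/4⌋ = $56,734; SL = ⌊$109,569/4⌋ = $27,392 → take DB $56,734. Book value $56,735.
Year 2: DB = ⌊$56,735 × 200%/4⌋ = $28,367; SL = ⌊$52,835/3⌋ = $17,611 → take DB $28,367. Book value $28,368.
Accumulated through year 2 = $113,469 − $28,368 = $85,101.

$85,101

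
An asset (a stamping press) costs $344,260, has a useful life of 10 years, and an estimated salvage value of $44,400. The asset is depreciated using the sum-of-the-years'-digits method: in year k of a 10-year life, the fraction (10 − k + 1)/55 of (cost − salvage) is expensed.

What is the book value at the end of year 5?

$126,180

Depreciable base = $344,260 − $44,400 = $299,860.
Sum of the years' digits = 10+9+8+7+6+5+4+3+2+1 = 55.
Year 1: $299,860 × 10/55 = $54,520. Book value $289,740.
Year 2: $299,860 × 9/55 = $49,068. Book value $240,672.
Year 3: $299,860 × 8/55 = $43,616. Book value $197,056.
Year 4: $299,860 × 7/55 = $38,164. Book value $158,892.
Year 5: $299,860 × 6/55 = $32,712. Book value $126,180.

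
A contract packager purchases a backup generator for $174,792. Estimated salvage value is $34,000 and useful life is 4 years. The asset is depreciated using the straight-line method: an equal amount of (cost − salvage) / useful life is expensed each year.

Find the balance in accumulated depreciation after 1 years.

$35,198

Depreciable base = $174,792 − $34,000 = $140,792.
Annual expense = $140,792 / 4 = $35,198.
End of year 1: book value $139,594.
Accumulated through year 1 = $174,792 − $139,594 = $35,198.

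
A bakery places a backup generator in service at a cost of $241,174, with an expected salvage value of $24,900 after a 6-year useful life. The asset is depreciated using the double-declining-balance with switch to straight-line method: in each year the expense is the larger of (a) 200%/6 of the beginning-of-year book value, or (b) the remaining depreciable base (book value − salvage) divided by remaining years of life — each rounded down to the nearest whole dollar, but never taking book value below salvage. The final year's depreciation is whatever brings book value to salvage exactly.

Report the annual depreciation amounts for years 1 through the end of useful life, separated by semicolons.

Depreciable base = $241,174 − $24,900 = $216,274.
Year 1: DB = ⌊$241,174 × 200%/6⌋ = $80,391; SL = ⌊$216,274/6⌋ = $36,045 → take DB $80,391. Book value $160,783.
Year 2: DB = ⌊$160,783 × 200%/6⌋ = $53,594; SL = ⌊$135,883/5⌋ = $27,176 → take DB $53,594. Book value $107,189.
Year 3: DB = ⌊$107,189 × 200%/6⌋ = $35,729; SL = ⌊$82,289/4⌋ = $20,572 → take DB $35,729. Book value $71,460.
Year 4: DB = ⌊$71,460 × 200%/6⌋ = $23,820; SL = ⌊$46,560/3⌋ = $15,520 → take DB $23,820. Book value $47,640.
Year 5: DB = ⌊$47,640 × 200%/6⌋ = $15,880; SL = ⌊$22,740/2⌋ = $11,370 → take DB $15,880. Book value $31,760.
Year 6 (final): $31,760 − $24,900 = $6,860. Book value $24,900.

$80,391; $53,594; $35,729; $23,820; $15,880; $6,860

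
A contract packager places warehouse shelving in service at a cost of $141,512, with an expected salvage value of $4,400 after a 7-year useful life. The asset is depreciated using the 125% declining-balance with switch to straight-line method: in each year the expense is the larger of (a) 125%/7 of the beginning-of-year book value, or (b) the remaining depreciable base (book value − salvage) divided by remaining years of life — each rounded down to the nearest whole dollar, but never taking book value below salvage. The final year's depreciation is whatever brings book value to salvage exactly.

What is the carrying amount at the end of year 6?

Depreciable base = $141,512 − $4,400 = $137,112.
Year 1: DB = ⌊$141,512 × 125%/7⌋ = $25,270; SL = ⌊$137,112/7⌋ = $19,587 → take DB $25,270. Book value $116,242.
Year 2: DB = ⌊$116,242 × 125%/7⌋ = $20,757; SL = ⌊$111,842/6⌋ = $18,640 → take DB $20,757. Book value $95,485.
Year 3: DB = ⌊$95,485 × 125%/7⌋ = $17,050; SL = ⌊$91,085/5⌋ = $18,217 → take SL $18,217. Book value $77,268.
Year 4: DB = ⌊$77,268 × 125%/7⌋ = $13,797; SL = ⌊$72,868/4⌋ = $18,217 → take SL $18,217. Book value $59,051.
Year 5: DB = ⌊$59,051 × 125%/7⌋ = $10,544; SL = ⌊$54,651/3⌋ = $18,217 → take SL $18,217. Book value $40,834.
Year 6: DB = ⌊$40,834 × 125%/7⌋ = $7,291; SL = ⌊$36,434/2⌋ = $18,217 → take SL $18,217. Book value $22,617.

$22,617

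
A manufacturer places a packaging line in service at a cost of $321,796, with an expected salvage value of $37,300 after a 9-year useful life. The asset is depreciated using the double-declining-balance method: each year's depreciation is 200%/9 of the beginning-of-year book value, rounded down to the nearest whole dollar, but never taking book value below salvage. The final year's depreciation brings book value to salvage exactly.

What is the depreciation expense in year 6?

Depreciable base = $321,796 − $37,300 = $284,496.
Year 1: ⌊$321,796 × 200%/9⌋ = $71,510. Book value $250,286.
Year 2: ⌊$250,286 × 200%/9⌋ = $55,619. Book value $194,667.
Year 3: ⌊$194,667 × 200%/9⌋ = $43,259. Book value $151,408.
Year 4: ⌊$151,408 × 200%/9⌋ = $33,646. Book value $117,762.
Year 5: ⌊$117,762 × 200%/9⌋ = $26,169. Book value $91,593.
Year 6: ⌊$91,593 × 200%/9⌋ = $20,354. Book value $71,239.

$20,354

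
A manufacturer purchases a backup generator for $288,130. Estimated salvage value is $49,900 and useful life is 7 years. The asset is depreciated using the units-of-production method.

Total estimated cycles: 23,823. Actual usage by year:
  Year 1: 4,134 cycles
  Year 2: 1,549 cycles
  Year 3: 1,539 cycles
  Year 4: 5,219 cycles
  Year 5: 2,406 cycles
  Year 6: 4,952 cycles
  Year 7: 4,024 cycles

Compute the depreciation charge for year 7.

$40,240

Depreciable base = $288,130 − $49,900 = $238,230.
Rate = $238,230 / 23,823 cycles = $10 per cycle.
Year 1: 4,134 × $10 = $41,340. Book value $246,790.
Year 2: 1,549 × $10 = $15,490. Book value $231,300.
Year 3: 1,539 × $10 = $15,390. Book value $215,910.
Year 4: 5,219 × $10 = $52,190. Book value $163,720.
Year 5: 2,406 × $10 = $24,060. Book value $139,660.
Year 6: 4,952 × $10 = $49,520. Book value $90,140.
Year 7: 4,024 × $10 = $40,240. Book value $49,900.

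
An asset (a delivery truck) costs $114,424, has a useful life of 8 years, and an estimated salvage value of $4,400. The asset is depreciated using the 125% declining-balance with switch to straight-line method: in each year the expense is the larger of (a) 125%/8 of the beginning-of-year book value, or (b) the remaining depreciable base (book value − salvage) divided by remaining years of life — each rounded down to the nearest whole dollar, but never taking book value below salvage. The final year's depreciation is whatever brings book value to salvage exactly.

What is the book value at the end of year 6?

Depreciable base = $114,424 − $4,400 = $110,024.
Year 1: DB = ⌊$114,424 × 125%/8⌋ = $17,878; SL = ⌊$110,024/8⌋ = $13,753 → take DB $17,878. Book value $96,546.
Year 2: DB = ⌊$96,546 × 125%/8⌋ = $15,085; SL = ⌊$92,146/7⌋ = $13,163 → take DB $15,085. Book value $81,461.
Year 3: DB = ⌊$81,461 × 125%/8⌋ = $12,728; SL = ⌊$77,061/6⌋ = $12,843 → take SL $12,843. Book value $68,618.
Year 4: DB = ⌊$68,618 × 125%/8⌋ = $10,721; SL = ⌊$64,218/5⌋ = $12,843 → take SL $12,843. Book value $55,775.
Year 5: DB = ⌊$55,775 × 125%/8⌋ = $8,714; SL = ⌊$51,375/4⌋ = $12,843 → take SL $12,843. Book value $42,932.
Year 6: DB = ⌊$42,932 × 125%/8⌋ = $6,708; SL = ⌊$38,532/3⌋ = $12,844 → take SL $12,844. Book value $30,088.

$30,088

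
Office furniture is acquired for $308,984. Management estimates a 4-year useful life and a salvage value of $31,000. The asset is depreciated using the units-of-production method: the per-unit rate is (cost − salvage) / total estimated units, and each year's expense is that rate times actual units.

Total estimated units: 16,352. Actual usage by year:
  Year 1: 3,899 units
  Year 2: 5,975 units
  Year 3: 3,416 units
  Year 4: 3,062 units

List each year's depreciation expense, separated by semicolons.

$66,283; $101,575; $58,072; $52,054

Depreciable base = $308,984 − $31,000 = $277,984.
Rate = $277,984 / 16,352 units = $17 per unit.
Year 1: 3,899 × $17 = $66,283. Book value $242,701.
Year 2: 5,975 × $17 = $101,575. Book value $141,126.
Year 3: 3,416 × $17 = $58,072. Book value $83,054.
Year 4: 3,062 × $17 = $52,054. Book value $31,000.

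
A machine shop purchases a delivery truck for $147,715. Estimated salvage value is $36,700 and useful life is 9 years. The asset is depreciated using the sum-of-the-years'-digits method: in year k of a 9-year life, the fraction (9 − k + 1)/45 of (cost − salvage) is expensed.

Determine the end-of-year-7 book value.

$44,101

Depreciable base = $147,715 − $36,700 = $111,015.
Sum of the years' digits = 9+8+7+6+5+4+3+2+1 = 45.
Year 1: $111,015 × 9/45 = $22,203. Book value $125,512.
Year 2: $111,015 × 8/45 = $19,736. Book value $105,776.
Year 3: $111,015 × 7/45 = $17,269. Book value $88,507.
Year 4: $111,015 × 6/45 = $14,802. Book value $73,705.
Year 5: $111,015 × 5/45 = $12,335. Book value $61,370.
Year 6: $111,015 × 4/45 = $9,868. Book value $51,502.
Year 7: $111,015 × 3/45 = $7,401. Book value $44,101.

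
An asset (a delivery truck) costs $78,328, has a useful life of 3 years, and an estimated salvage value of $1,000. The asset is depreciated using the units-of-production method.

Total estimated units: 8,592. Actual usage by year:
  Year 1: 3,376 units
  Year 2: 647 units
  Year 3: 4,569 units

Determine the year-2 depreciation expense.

$5,823

Depreciable base = $78,328 − $1,000 = $77,328.
Rate = $77,328 / 8,592 units = $9 per unit.
Year 1: 3,376 × $9 = $30,384. Book value $47,944.
Year 2: 647 × $9 = $5,823. Book value $42,121.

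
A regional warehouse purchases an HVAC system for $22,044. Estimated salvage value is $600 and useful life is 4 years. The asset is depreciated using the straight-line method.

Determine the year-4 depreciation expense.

$5,361

Depreciable base = $22,044 − $600 = $21,444.
Annual expense = $21,444 / 4 = $5,361.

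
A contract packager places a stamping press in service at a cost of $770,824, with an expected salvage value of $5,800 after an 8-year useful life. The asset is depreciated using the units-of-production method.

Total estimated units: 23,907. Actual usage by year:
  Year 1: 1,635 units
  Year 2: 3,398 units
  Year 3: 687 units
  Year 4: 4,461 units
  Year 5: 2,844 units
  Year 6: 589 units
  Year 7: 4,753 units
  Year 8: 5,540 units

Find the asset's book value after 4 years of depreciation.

Depreciable base = $770,824 − $5,800 = $765,024.
Rate = $765,024 / 23,907 units = $32 per unit.
Year 1: 1,635 × $32 = $52,320. Book value $718,504.
Year 2: 3,398 × $32 = $108,736. Book value $609,768.
Year 3: 687 × $32 = $21,984. Book value $587,784.
Year 4: 4,461 × $32 = $142,752. Book value $445,032.

$445,032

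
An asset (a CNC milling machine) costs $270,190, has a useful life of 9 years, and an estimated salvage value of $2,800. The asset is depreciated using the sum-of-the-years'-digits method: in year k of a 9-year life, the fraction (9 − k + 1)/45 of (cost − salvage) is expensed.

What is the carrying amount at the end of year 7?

$20,626

Depreciable base = $270,190 − $2,800 = $267,390.
Sum of the years' digits = 9+8+7+6+5+4+3+2+1 = 45.
Year 1: $267,390 × 9/45 = $53,478. Book value $216,712.
Year 2: $267,390 × 8/45 = $47,536. Book value $169,176.
Year 3: $267,390 × 7/45 = $41,594. Book value $127,582.
Year 4: $267,390 × 6/45 = $35,652. Book value $91,930.
Year 5: $267,390 × 5/45 = $29,710. Book value $62,220.
Year 6: $267,390 × 4/45 = $23,768. Book value $38,452.
Year 7: $267,390 × 3/45 = $17,826. Book value $20,626.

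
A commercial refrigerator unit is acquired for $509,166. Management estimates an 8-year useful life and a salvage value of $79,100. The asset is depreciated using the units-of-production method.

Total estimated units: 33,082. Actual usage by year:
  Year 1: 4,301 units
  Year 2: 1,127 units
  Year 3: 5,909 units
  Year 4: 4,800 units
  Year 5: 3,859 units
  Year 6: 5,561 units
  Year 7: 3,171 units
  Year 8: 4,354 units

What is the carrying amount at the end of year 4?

Depreciable base = $509,166 − $79,100 = $430,066.
Rate = $430,066 / 33,082 units = $13 per unit.
Year 1: 4,301 × $13 = $55,913. Book value $453,253.
Year 2: 1,127 × $13 = $14,651. Book value $438,602.
Year 3: 5,909 × $13 = $76,817. Book value $361,785.
Year 4: 4,800 × $13 = $62,400. Book value $299,385.

$299,385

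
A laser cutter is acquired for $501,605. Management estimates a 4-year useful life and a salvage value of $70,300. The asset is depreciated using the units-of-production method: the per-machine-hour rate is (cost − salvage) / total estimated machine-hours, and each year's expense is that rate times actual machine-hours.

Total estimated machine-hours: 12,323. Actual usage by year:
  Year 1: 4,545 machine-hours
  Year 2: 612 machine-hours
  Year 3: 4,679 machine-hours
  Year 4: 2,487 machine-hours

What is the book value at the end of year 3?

$157,345

Depreciable base = $501,605 − $70,300 = $431,305.
Rate = $431,305 / 12,323 machine-hours = $35 per machine-hour.
Year 1: 4,545 × $35 = $159,075. Book value $342,530.
Year 2: 612 × $35 = $21,420. Book value $321,110.
Year 3: 4,679 × $35 = $163,765. Book value $157,345.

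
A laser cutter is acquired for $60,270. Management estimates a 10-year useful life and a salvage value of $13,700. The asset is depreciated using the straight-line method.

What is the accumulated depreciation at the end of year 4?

$18,628

Depreciable base = $60,270 − $13,700 = $46,570.
Annual expense = $46,570 / 10 = $4,657.
End of year 1: book value $55,613.
End of year 2: book value $50,956.
End of year 3: book value $46,299.
End of year 4: book value $41,642.
Accumulated through year 4 = $60,270 − $41,642 = $18,628.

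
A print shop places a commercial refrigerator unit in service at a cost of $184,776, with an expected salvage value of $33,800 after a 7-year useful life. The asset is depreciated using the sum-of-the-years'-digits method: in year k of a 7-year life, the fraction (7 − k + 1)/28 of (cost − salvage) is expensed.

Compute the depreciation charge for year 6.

Depreciable base = $184,776 − $33,800 = $150,976.
Sum of the years' digits = 7+6+5+4+3+2+1 = 28.
Year 1: $150,976 × 7/28 = $37,744. Book value $147,032.
Year 2: $150,976 × 6/28 = $32,352. Book value $114,680.
Year 3: $150,976 × 5/28 = $26,960. Book value $87,720.
Year 4: $150,976 × 4/28 = $21,568. Book value $66,152.
Year 5: $150,976 × 3/28 = $16,176. Book value $49,976.
Year 6: $150,976 × 2/28 = $10,784. Book value $39,192.

$10,784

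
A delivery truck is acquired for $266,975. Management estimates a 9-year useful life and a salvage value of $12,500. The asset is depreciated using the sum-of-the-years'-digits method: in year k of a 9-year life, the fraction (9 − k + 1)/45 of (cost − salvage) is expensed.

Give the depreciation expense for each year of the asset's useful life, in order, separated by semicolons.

$50,895; $45,240; $39,585; $33,930; $28,275; $22,620; $16,965; $11,310; $5,655

Depreciable base = $266,975 − $12,500 = $254,475.
Sum of the years' digits = 9+8+7+6+5+4+3+2+1 = 45.
Year 1: $254,475 × 9/45 = $50,895. Book value $216,080.
Year 2: $254,475 × 8/45 = $45,240. Book value $170,840.
Year 3: $254,475 × 7/45 = $39,585. Book value $131,255.
Year 4: $254,475 × 6/45 = $33,930. Book value $97,325.
Year 5: $254,475 × 5/45 = $28,275. Book value $69,050.
Year 6: $254,475 × 4/45 = $22,620. Book value $46,430.
Year 7: $254,475 × 3/45 = $16,965. Book value $29,465.
Year 8: $254,475 × 2/45 = $11,310. Book value $18,155.
Year 9: $254,475 × 1/45 = $5,655. Book value $12,500.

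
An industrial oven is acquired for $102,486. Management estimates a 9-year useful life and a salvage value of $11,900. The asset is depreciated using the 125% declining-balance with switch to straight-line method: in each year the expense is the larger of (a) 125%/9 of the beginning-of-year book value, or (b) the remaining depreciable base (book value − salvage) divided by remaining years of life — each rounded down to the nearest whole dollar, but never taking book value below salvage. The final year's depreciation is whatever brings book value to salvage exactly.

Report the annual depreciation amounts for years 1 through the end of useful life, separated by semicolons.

$14,234; $12,257; $10,554; $9,089; $8,890; $8,890; $8,890; $8,891; $8,891

Depreciable base = $102,486 − $11,900 = $90,586.
Year 1: DB = ⌊$102,486 × 125%/9⌋ = $14,234; SL = ⌊$90,586/9⌋ = $10,065 → take DB $14,234. Book value $88,252.
Year 2: DB = ⌊$88,252 × 125%/9⌋ = $12,257; SL = ⌊$76,352/8⌋ = $9,544 → take DB $12,257. Book value $75,995.
Year 3: DB = ⌊$75,995 × 125%/9⌋ = $10,554; SL = ⌊$64,095/7⌋ = $9,156 → take DB $10,554. Book value $65,441.
Year 4: DB = ⌊$65,441 × 125%/9⌋ = $9,089; SL = ⌊$53,541/6⌋ = $8,923 → take DB $9,089. Book value $56,352.
Year 5: DB = ⌊$56,352 × 125%/9⌋ = $7,826; SL = ⌊$44,452/5⌋ = $8,890 → take SL $8,890. Book value $47,462.
Year 6: DB = ⌊$47,462 × 125%/9⌋ = $6,591; SL = ⌊$35,562/4⌋ = $8,890 → take SL $8,890. Book value $38,572.
Year 7: DB = ⌊$38,572 × 125%/9⌋ = $5,357; SL = ⌊$26,672/3⌋ = $8,890 → take SL $8,890. Book value $29,682.
Year 8: DB = ⌊$29,682 × 125%/9⌋ = $4,122; SL = ⌊$17,782/2⌋ = $8,891 → take SL $8,891. Book value $20,791.
Year 9 (final): $20,791 − $11,900 = $8,891. Book value $11,900.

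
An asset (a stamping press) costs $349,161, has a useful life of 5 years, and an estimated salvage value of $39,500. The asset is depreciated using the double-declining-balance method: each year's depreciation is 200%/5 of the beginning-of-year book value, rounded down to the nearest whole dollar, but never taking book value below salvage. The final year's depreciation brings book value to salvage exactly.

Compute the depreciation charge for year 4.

$30,168

Depreciable base = $349,161 − $39,500 = $309,661.
Year 1: ⌊$349,161 × 200%/5⌋ = $139,664. Book value $209,497.
Year 2: ⌊$209,497 × 200%/5⌋ = $83,798. Book value $125,699.
Year 3: ⌊$125,699 × 200%/5⌋ = $50,279. Book value $75,420.
Year 4: ⌊$75,420 × 200%/5⌋ = $30,168. Book value $45,252.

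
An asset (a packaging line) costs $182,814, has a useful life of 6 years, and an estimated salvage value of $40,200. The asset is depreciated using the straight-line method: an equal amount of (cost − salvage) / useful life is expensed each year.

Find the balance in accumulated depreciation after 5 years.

Depreciable base = $182,814 − $40,200 = $142,614.
Annual expense = $142,614 / 6 = $23,769.
End of year 1: book value $159,045.
End of year 2: book value $135,276.
End of year 3: book value $111,507.
End of year 4: book value $87,738.
End of year 5: book value $63,969.
Accumulated through year 5 = $182,814 − $63,969 = $118,845.

$118,845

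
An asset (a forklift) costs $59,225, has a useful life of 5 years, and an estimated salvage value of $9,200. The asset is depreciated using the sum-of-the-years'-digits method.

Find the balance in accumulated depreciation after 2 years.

$30,015

Depreciable base = $59,225 − $9,200 = $50,025.
Sum of the years' digits = 5+4+3+2+1 = 15.
Year 1: $50,025 × 5/15 = $16,675. Book value $42,550.
Year 2: $50,025 × 4/15 = $13,340. Book value $29,210.
Accumulated through year 2 = $59,225 − $29,210 = $30,015.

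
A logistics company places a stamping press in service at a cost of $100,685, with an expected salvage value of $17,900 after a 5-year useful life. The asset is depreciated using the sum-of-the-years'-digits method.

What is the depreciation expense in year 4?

Depreciable base = $100,685 − $17,900 = $82,785.
Sum of the years' digits = 5+4+3+2+1 = 15.
Year 1: $82,785 × 5/15 = $27,595. Book value $73,090.
Year 2: $82,785 × 4/15 = $22,076. Book value $51,014.
Year 3: $82,785 × 3/15 = $16,557. Book value $34,457.
Year 4: $82,785 × 2/15 = $11,038. Book value $23,419.

$11,038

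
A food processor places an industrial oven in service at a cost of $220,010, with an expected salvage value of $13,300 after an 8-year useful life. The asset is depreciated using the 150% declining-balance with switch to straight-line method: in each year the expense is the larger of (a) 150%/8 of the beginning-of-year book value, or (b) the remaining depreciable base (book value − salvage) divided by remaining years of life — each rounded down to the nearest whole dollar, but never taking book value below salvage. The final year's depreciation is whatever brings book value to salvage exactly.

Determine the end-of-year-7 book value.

$33,946

Depreciable base = $220,010 − $13,300 = $206,710.
Year 1: DB = ⌊$220,010 × 150%/8⌋ = $41,251; SL = ⌊$206,710/8⌋ = $25,838 → take DB $41,251. Book value $178,759.
Year 2: DB = ⌊$178,759 × 150%/8⌋ = $33,517; SL = ⌊$165,459/7⌋ = $23,637 → take DB $33,517. Book value $145,242.
Year 3: DB = ⌊$145,242 × 150%/8⌋ = $27,232; SL = ⌊$131,942/6⌋ = $21,990 → take DB $27,232. Book value $118,010.
Year 4: DB = ⌊$118,010 × 150%/8⌋ = $22,126; SL = ⌊$104,710/5⌋ = $20,942 → take DB $22,126. Book value $95,884.
Year 5: DB = ⌊$95,884 × 150%/8⌋ = $17,978; SL = ⌊$82,584/4⌋ = $20,646 → take SL $20,646. Book value $75,238.
Year 6: DB = ⌊$75,238 × 150%/8⌋ = $14,107; SL = ⌊$61,938/3⌋ = $20,646 → take SL $20,646. Book value $54,592.
Year 7: DB = ⌊$54,592 × 150%/8⌋ = $10,236; SL = ⌊$41,292/2⌋ = $20,646 → take SL $20,646. Book value $33,946.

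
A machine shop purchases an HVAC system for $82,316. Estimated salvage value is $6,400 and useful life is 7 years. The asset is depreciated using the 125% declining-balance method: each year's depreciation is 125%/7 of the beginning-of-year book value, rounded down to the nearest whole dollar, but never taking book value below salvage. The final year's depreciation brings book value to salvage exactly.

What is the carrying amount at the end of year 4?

Depreciable base = $82,316 − $6,400 = $75,916.
Year 1: ⌊$82,316 × 125%/7⌋ = $14,699. Book value $67,617.
Year 2: ⌊$67,617 × 125%/7⌋ = $12,074. Book value $55,543.
Year 3: ⌊$55,543 × 125%/7⌋ = $9,918. Book value $45,625.
Year 4: ⌊$45,625 × 125%/7⌋ = $8,147. Book value $37,478.

$37,478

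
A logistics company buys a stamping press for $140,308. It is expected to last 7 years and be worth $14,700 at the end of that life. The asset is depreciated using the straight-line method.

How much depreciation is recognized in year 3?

$17,944

Depreciable base = $140,308 − $14,700 = $125,608.
Annual expense = $125,608 / 7 = $17,944.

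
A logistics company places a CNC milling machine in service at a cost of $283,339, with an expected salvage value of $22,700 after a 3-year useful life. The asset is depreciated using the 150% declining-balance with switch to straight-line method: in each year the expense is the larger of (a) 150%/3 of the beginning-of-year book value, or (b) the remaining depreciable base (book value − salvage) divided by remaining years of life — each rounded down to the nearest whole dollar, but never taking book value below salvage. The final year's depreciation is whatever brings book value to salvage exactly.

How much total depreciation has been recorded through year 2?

$212,504

Depreciable base = $283,339 − $22,700 = $260,639.
Year 1: DB = ⌊$283,339 × 150%/3⌋ = $141,669; SL = ⌊$260,639/3⌋ = $86,879 → take DB $141,669. Book value $141,670.
Year 2: DB = ⌊$141,670 × 150%/3⌋ = $70,835; SL = ⌊$118,970/2⌋ = $59,485 → take DB $70,835. Book value $70,835.
Accumulated through year 2 = $283,339 − $70,835 = $212,504.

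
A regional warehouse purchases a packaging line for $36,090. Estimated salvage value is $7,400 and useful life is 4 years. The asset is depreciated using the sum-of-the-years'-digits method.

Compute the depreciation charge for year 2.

Depreciable base = $36,090 − $7,400 = $28,690.
Sum of the years' digits = 4+3+2+1 = 10.
Year 1: $28,690 × 4/10 = $11,476. Book value $24,614.
Year 2: $28,690 × 3/10 = $8,607. Book value $16,007.

$8,607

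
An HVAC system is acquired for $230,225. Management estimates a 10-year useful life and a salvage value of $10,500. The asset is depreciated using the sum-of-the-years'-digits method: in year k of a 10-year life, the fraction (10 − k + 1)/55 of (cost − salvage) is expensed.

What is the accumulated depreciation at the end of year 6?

Depreciable base = $230,225 − $10,500 = $219,725.
Sum of the years' digits = 10+9+8+7+6+5+4+3+2+1 = 55.
Year 1: $219,725 × 10/55 = $39,950. Book value $190,275.
Year 2: $219,725 × 9/55 = $35,955. Book value $154,320.
Year 3: $219,725 × 8/55 = $31,960. Book value $122,360.
Year 4: $219,725 × 7/55 = $27,965. Book value $94,395.
Year 5: $219,725 × 6/55 = $23,970. Book value $70,425.
Year 6: $219,725 × 5/55 = $19,975. Book value $50,450.
Accumulated through year 6 = $230,225 − $50,450 = $179,775.

$179,775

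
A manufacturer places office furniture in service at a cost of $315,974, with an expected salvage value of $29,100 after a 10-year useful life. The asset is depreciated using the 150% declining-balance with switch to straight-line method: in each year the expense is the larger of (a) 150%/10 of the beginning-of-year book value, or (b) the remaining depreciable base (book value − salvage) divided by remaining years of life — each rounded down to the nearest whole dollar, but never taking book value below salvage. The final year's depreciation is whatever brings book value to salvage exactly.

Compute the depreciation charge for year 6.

$22,220

Depreciable base = $315,974 − $29,100 = $286,874.
Year 1: DB = ⌊$315,974 × 150%/10⌋ = $47,396; SL = ⌊$286,874/10⌋ = $28,687 → take DB $47,396. Book value $268,578.
Year 2: DB = ⌊$268,578 × 150%/10⌋ = $40,286; SL = ⌊$239,478/9⌋ = $26,608 → take DB $40,286. Book value $228,292.
Year 3: DB = ⌊$228,292 × 150%/10⌋ = $34,243; SL = ⌊$199,192/8⌋ = $24,899 → take DB $34,243. Book value $194,049.
Year 4: DB = ⌊$194,049 × 150%/10⌋ = $29,107; SL = ⌊$164,949/7⌋ = $23,564 → take DB $29,107. Book value $164,942.
Year 5: DB = ⌊$164,942 × 150%/10⌋ = $24,741; SL = ⌊$135,842/6⌋ = $22,640 → take DB $24,741. Book value $140,201.
Year 6: DB = ⌊$140,201 × 150%/10⌋ = $21,030; SL = ⌊$111,101/5⌋ = $22,220 → take SL $22,220. Book value $117,981.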